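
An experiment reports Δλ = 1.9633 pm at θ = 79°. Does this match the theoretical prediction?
Yes, consistent

Calculate the expected shift for θ = 79°:

Δλ_expected = λ_C(1 - cos(79°))
Δλ_expected = 2.4263 × (1 - cos(79°))
Δλ_expected = 2.4263 × 0.8092
Δλ_expected = 1.9633 pm

Given shift: 1.9633 pm
Expected shift: 1.9633 pm
Difference: 0.0000 pm

The values match. This is consistent with Compton scattering at the stated angle.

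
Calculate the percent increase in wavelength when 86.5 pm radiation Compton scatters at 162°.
5.4727%

Calculate the Compton shift:
Δλ = λ_C(1 - cos(162°))
Δλ = 2.4263 × (1 - cos(162°))
Δλ = 2.4263 × 1.9511
Δλ = 4.7339 pm

Percentage change:
(Δλ/λ₀) × 100 = (4.7339/86.5) × 100
= 5.4727%

(Intermediate values are shown rounded; full precision is carried through to the final answer.)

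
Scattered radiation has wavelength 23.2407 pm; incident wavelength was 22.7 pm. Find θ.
39.00°

First find the wavelength shift:
Δλ = λ' - λ = 23.2407 - 22.7 = 0.5407 pm

Using Δλ = λ_C(1 - cos θ), with λ_C = h/(m_e·c) ≈ 2.42631024 pm:
cos θ = 1 - Δλ/λ_C
cos θ = 1 - 0.5407/2.42631024
cos θ = 0.777151

θ = arccos(0.777151)
θ = 39.00°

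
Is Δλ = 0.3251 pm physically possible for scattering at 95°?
No, inconsistent

Calculate the expected shift for θ = 95°:

Δλ_expected = λ_C(1 - cos(95°))
Δλ_expected = 2.4263 × (1 - cos(95°))
Δλ_expected = 2.4263 × 1.0872
Δλ_expected = 2.6378 pm

Given shift: 0.3251 pm
Expected shift: 2.6378 pm
Difference: 2.3127 pm

The values do not match. The given shift corresponds to θ ≈ 30.0°, not 95°.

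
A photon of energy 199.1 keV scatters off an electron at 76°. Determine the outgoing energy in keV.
153.7014 keV

First convert energy to wavelength:
λ = hc/E, with hc ≈ 1239.842 keV·pm (i.e. 1239.842 eV·nm)

For E = 199.1 keV = 199100 eV:
λ = 1239.842 keV·pm / 199.1 keV
λ = 6.2272 pm

Calculate the Compton shift:
Δλ = λ_C(1 - cos(76°)) = 2.4263 × 0.7581
Δλ = 1.8393 pm

Final wavelength:
λ' = 6.2272 + 1.8393 = 8.0666 pm

Final energy:
E' = hc/λ' = 1239.842 / 8.0666 = 153.7014 keV

(Intermediate values are shown rounded; full precision is carried through to the final answer.)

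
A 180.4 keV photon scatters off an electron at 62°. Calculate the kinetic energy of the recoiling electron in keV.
28.4579 keV

By energy conservation: K_e = E_initial - E_final

First find the scattered photon energy:
Initial wavelength: λ = hc/E = 6.8727 pm
Compton shift: Δλ = λ_C(1 - cos(62°)) = 1.2872 pm
Final wavelength: λ' = 6.8727 + 1.2872 = 8.1600 pm
Final photon energy: E' = hc/λ' = 151.9421 keV

Electron kinetic energy:
K_e = E - E' = 180.4000 - 151.9421 = 28.4579 keV

(Intermediate values are shown rounded; full precision is carried through to the final answer.)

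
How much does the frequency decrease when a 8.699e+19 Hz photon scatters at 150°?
4.939e+19 Hz (decrease)

Convert frequency to wavelength (c = 299792458 m/s):
λ₀ = c/f₀ = 299792458/8.699e+19 = 3.4462864e-12 m = 3.4463 pm

Calculate Compton shift:
Δλ = λ_C(1 - cos(150°)) = 4.5276 pm

Final wavelength:
λ' = λ₀ + Δλ = 3.4463 + 4.5276 = 7.9738 pm

Final frequency:
f' = c/λ' = 299792458/7.9738430e-12 = 3.7596985e+19 Hz

Frequency shift (decrease):
Δf = f₀ - f' = 8.699e+19 - 3.7596985e+19 = 4.939e+19 Hz

(Intermediate values are shown rounded; full precision is carried through to the final answer.)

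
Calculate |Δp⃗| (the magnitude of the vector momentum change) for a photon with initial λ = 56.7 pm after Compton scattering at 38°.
7.5758e-24 kg·m/s

Photon momentum magnitude is p = h/λ.

Initial momentum:
p₀ = h/λ = 6.6261e-34/5.6700e-11 = 1.1686e-23 kg·m/s

After scattering:
λ' = λ + Δλ = 56.7 + 0.5144 = 57.2144 pm
p' = h/λ' = 6.6261e-34/5.7214e-11 = 1.1581e-23 kg·m/s

Momentum is a vector; the scattered photon's direction makes angle θ = 38° with the incident direction. The magnitude of the vector change Δp⃗ = p⃗₀ − p⃗' is found from the law of cosines:
|Δp⃗|² = p₀² + p'² − 2p₀p'cos θ
|Δp⃗|² = (1.1686e-23)² + (1.1581e-23)² − 2·1.1686e-23·1.1581e-23·cos(38°)
|Δp⃗| = 7.5758e-24 kg·m/s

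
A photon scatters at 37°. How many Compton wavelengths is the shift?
0.2014 λ_C

The Compton shift formula is:
Δλ = λ_C(1 - cos θ)

Dividing both sides by λ_C:
Δλ/λ_C = 1 - cos θ

For θ = 37°:
Δλ/λ_C = 1 - cos(37°)
Δλ/λ_C = 1 - 0.7986
Δλ/λ_C = 0.2014

This means the shift is 0.2014 × λ_C = 0.4886 pm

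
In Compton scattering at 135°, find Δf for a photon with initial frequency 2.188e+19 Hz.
5.079e+18 Hz (decrease)

Convert frequency to wavelength (c = 299792458 m/s):
λ₀ = c/f₀ = 299792458/2.188e+19 = 1.3701666e-11 m = 13.7017 pm

Calculate Compton shift:
Δλ = λ_C(1 - cos(135°)) = 4.1420 pm

Final wavelength:
λ' = λ₀ + Δλ = 13.7017 + 4.1420 = 17.8436 pm

Final frequency:
f' = c/λ' = 299792458/1.7843637e-11 = 1.6801085e+19 Hz

Frequency shift (decrease):
Δf = f₀ - f' = 2.188e+19 - 1.6801085e+19 = 5.079e+18 Hz

(Intermediate values are shown rounded; full precision is carried through to the final answer.)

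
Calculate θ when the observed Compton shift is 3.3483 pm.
112.33°

From the Compton formula Δλ = λ_C(1 - cos θ), we can solve for θ:

cos θ = 1 - Δλ/λ_C

Given:
- Δλ = 3.3483 pm
- λ_C = h/(m_e·c) ≈ 2.42631024 pm

cos θ = 1 - 3.3483/2.42631024
cos θ = 1 - 1.379997
cos θ = -0.379997

θ = arccos(-0.379997)
θ = 112.33°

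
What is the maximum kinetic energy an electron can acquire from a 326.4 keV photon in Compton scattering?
183.0848 keV

Maximum energy transfer occurs at θ = 180° (backscattering).

Initial photon: E₀ = 326.4 keV → λ₀ = 3.7985 pm

Maximum Compton shift (at 180°):
Δλ_max = 2λ_C = 2 × 2.4263 = 4.8526 pm

Final wavelength:
λ' = 3.7985 + 4.8526 = 8.6512 pm

Minimum photon energy (maximum energy to electron):
E'_min = hc/λ' = 143.3152 keV

Maximum electron kinetic energy:
K_max = E₀ - E'_min = 326.4000 - 143.3152 = 183.0848 keV

(Intermediate values are shown rounded; full precision is carried through to the final answer.)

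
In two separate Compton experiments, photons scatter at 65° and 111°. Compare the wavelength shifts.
111° produces the larger shift by a factor of 2.353

Calculate both shifts using Δλ = λ_C(1 - cos θ):

For θ₁ = 65°:
Δλ₁ = 2.4263 × (1 - cos(65°))
Δλ₁ = 2.4263 × 0.5774
Δλ₁ = 1.4009 pm

For θ₂ = 111°:
Δλ₂ = 2.4263 × (1 - cos(111°))
Δλ₂ = 2.4263 × 1.3584
Δλ₂ = 3.2958 pm

The 111° angle produces the larger shift.
Ratio: 3.2958/1.4009 = 2.353

(Intermediate values are shown rounded; full precision is carried through to the final answer.)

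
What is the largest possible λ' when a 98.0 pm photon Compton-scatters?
102.8526 pm (at θ = 180°)

The Compton shift is Δλ = λ_C(1 − cos θ).

Since cos θ ranges from −1 to 1, the factor (1 − cos θ) ranges from 0 to 2; the maximum shift occurs at θ = 180° (backscattering):
Δλ_max = 2λ_C = 2 × 2.4263 pm = 4.8526 pm

Maximum scattered wavelength:
λ'_max = λ₀ + Δλ_max = 98.0 + 4.8526 = 102.8526 pm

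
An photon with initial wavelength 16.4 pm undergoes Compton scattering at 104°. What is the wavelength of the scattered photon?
19.4133 pm

Using the Compton scattering formula:
λ' = λ + Δλ = λ + λ_C(1 - cos θ)

Given:
- Initial wavelength λ = 16.4 pm
- Scattering angle θ = 104°
- Compton wavelength λ_C ≈ 2.4263 pm

Calculate the shift:
Δλ = 2.4263 × (1 - cos(104°))
Δλ = 2.4263 × 1.2419
Δλ = 3.0133 pm

Final wavelength:
λ' = 16.4 + 3.0133 = 19.4133 pm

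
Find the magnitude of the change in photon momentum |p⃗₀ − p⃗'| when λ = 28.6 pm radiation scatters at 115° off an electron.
3.7000e-23 kg·m/s

Photon momentum magnitude is p = h/λ.

Initial momentum:
p₀ = h/λ = 6.6261e-34/2.8600e-11 = 2.3168e-23 kg·m/s

After scattering:
λ' = λ + Δλ = 28.6 + 3.4517 = 32.0517 pm
p' = h/λ' = 6.6261e-34/3.2052e-11 = 2.0673e-23 kg·m/s

Momentum is a vector; the scattered photon's direction makes angle θ = 115° with the incident direction. The magnitude of the vector change Δp⃗ = p⃗₀ − p⃗' is found from the law of cosines:
|Δp⃗|² = p₀² + p'² − 2p₀p'cos θ
|Δp⃗|² = (2.3168e-23)² + (2.0673e-23)² − 2·2.3168e-23·2.0673e-23·cos(115°)
|Δp⃗| = 3.7000e-23 kg·m/s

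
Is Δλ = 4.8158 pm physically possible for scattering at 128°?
No, inconsistent

Calculate the expected shift for θ = 128°:

Δλ_expected = λ_C(1 - cos(128°))
Δλ_expected = 2.4263 × (1 - cos(128°))
Δλ_expected = 2.4263 × 1.6157
Δλ_expected = 3.9201 pm

Given shift: 4.8158 pm
Expected shift: 3.9201 pm
Difference: 0.8957 pm

The values do not match. The given shift corresponds to θ ≈ 170.0°, not 128°.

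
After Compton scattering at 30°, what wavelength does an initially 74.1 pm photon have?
74.4251 pm

Using the Compton formula: λ' = λ + λ_C(1 − cos θ)

For θ = 30°, cos θ = √3/2 (exact) ≈ 0.8660, so:
1 − cos 30° = 1 − (√3/2) ≈ 0.1340

Δλ = λ_C × 0.1340 = 2.4263 × 0.1340 = 0.3251 pm

λ' = 74.1 + 0.3251 = 74.4251 pm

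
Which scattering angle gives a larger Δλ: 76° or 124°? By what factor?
124° produces the larger shift by a factor of 2.057

Calculate both shifts using Δλ = λ_C(1 - cos θ):

For θ₁ = 76°:
Δλ₁ = 2.4263 × (1 - cos(76°))
Δλ₁ = 2.4263 × 0.7581
Δλ₁ = 1.8393 pm

For θ₂ = 124°:
Δλ₂ = 2.4263 × (1 - cos(124°))
Δλ₂ = 2.4263 × 1.5592
Δλ₂ = 3.7831 pm

The 124° angle produces the larger shift.
Ratio: 3.7831/1.8393 = 2.057

(Intermediate values are shown rounded; full precision is carried through to the final answer.)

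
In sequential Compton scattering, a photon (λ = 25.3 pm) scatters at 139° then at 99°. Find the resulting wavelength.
32.3633 pm

Apply Compton shift twice:

First scattering at θ₁ = 139°:
Δλ₁ = λ_C(1 - cos(139°))
Δλ₁ = 2.4263 × 1.7547
Δλ₁ = 4.2575 pm

After first scattering:
λ₁ = 25.3 + 4.2575 = 29.5575 pm

Second scattering at θ₂ = 99°:
Δλ₂ = λ_C(1 - cos(99°))
Δλ₂ = 2.4263 × 1.1564
Δλ₂ = 2.8059 pm

Final wavelength:
λ₂ = 29.5575 + 2.8059 = 32.3633 pm

Total shift: Δλ_total = 4.2575 + 2.8059 = 7.0633 pm

(Intermediate values are shown rounded; full precision is carried through to the final answer.)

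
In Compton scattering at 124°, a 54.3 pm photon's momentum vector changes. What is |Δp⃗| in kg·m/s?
2.0850e-23 kg·m/s

Photon momentum magnitude is p = h/λ.

Initial momentum:
p₀ = h/λ = 6.6261e-34/5.4300e-11 = 1.2203e-23 kg·m/s

After scattering:
λ' = λ + Δλ = 54.3 + 3.7831 = 58.0831 pm
p' = h/λ' = 6.6261e-34/5.8083e-11 = 1.1408e-23 kg·m/s

Momentum is a vector; the scattered photon's direction makes angle θ = 124° with the incident direction. The magnitude of the vector change Δp⃗ = p⃗₀ − p⃗' is found from the law of cosines:
|Δp⃗|² = p₀² + p'² − 2p₀p'cos θ
|Δp⃗|² = (1.2203e-23)² + (1.1408e-23)² − 2·1.2203e-23·1.1408e-23·cos(124°)
|Δp⃗| = 2.0850e-23 kg·m/s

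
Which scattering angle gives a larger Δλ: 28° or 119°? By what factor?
119° produces the larger shift by a factor of 12.685

Calculate both shifts using Δλ = λ_C(1 - cos θ):

For θ₁ = 28°:
Δλ₁ = 2.4263 × (1 - cos(28°))
Δλ₁ = 2.4263 × 0.1171
Δλ₁ = 0.2840 pm

For θ₂ = 119°:
Δλ₂ = 2.4263 × (1 - cos(119°))
Δλ₂ = 2.4263 × 1.4848
Δλ₂ = 3.6026 pm

The 119° angle produces the larger shift.
Ratio: 3.6026/0.2840 = 12.685

(Intermediate values are shown rounded; full precision is carried through to the final answer.)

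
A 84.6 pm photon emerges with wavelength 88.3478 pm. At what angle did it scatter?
123.00°

First find the wavelength shift:
Δλ = λ' - λ = 88.3478 - 84.6 = 3.7478 pm

Using Δλ = λ_C(1 - cos θ), with λ_C = h/(m_e·c) ≈ 2.42631024 pm:
cos θ = 1 - Δλ/λ_C
cos θ = 1 - 3.7478/2.42631024
cos θ = -0.544650

θ = arccos(-0.544650)
θ = 123.00°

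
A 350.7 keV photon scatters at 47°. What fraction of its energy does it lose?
0.1791 (or 17.91%)

Calculate initial and final photon energies:

Initial: E₀ = 350.7 keV → λ₀ = 3.5353 pm
Compton shift: Δλ = 0.7716 pm
Final wavelength: λ' = 4.3069 pm
Final energy: E' = 287.8730 keV

Fractional energy loss:
(E₀ - E')/E₀ = (350.7000 - 287.8730)/350.7000
= 62.8270/350.7000
= 0.1791
= 17.91%

(Intermediate values are shown rounded; full precision is carried through to the final answer.)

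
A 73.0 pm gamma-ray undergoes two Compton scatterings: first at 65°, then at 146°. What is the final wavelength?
78.8387 pm

Apply Compton shift twice:

First scattering at θ₁ = 65°:
Δλ₁ = λ_C(1 - cos(65°))
Δλ₁ = 2.4263 × 0.5774
Δλ₁ = 1.4009 pm

After first scattering:
λ₁ = 73.0 + 1.4009 = 74.4009 pm

Second scattering at θ₂ = 146°:
Δλ₂ = λ_C(1 - cos(146°))
Δλ₂ = 2.4263 × 1.8290
Δλ₂ = 4.4378 pm

Final wavelength:
λ₂ = 74.4009 + 4.4378 = 78.8387 pm

Total shift: Δλ_total = 1.4009 + 4.4378 = 5.8387 pm

(Intermediate values are shown rounded; full precision is carried through to the final answer.)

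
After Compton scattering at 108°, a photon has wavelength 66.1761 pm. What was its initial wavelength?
63.0000 pm

From λ' = λ + Δλ, we have λ = λ' - Δλ

First calculate the Compton shift:
Δλ = λ_C(1 - cos θ)
Δλ = 2.4263 × (1 - cos(108°))
Δλ = 2.4263 × 1.3090
Δλ = 3.1761 pm

Initial wavelength:
λ = λ' - Δλ
λ = 66.1761 - 3.1761
λ = 63.0000 pm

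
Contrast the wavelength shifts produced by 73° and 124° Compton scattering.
124° produces the larger shift by a factor of 2.203

Calculate both shifts using Δλ = λ_C(1 - cos θ):

For θ₁ = 73°:
Δλ₁ = 2.4263 × (1 - cos(73°))
Δλ₁ = 2.4263 × 0.7076
Δλ₁ = 1.7169 pm

For θ₂ = 124°:
Δλ₂ = 2.4263 × (1 - cos(124°))
Δλ₂ = 2.4263 × 1.5592
Δλ₂ = 3.7831 pm

The 124° angle produces the larger shift.
Ratio: 3.7831/1.7169 = 2.203

(Intermediate values are shown rounded; full precision is carried through to the final answer.)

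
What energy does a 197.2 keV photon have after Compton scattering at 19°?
193.1393 keV

First convert energy to wavelength:
λ = hc/E, with hc ≈ 1239.842 keV·pm (i.e. 1239.842 eV·nm)

For E = 197.2 keV = 197200 eV:
λ = 1239.842 keV·pm / 197.2 keV
λ = 6.2872 pm

Calculate the Compton shift:
Δλ = λ_C(1 - cos(19°)) = 2.4263 × 0.0545
Δλ = 0.1322 pm

Final wavelength:
λ' = 6.2872 + 0.1322 = 6.4194 pm

Final energy:
E' = hc/λ' = 1239.842 / 6.4194 = 193.1393 keV

(Intermediate values are shown rounded; full precision is carried through to the final answer.)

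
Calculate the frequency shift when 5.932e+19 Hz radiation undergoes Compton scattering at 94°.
2.013e+19 Hz (decrease)

Convert frequency to wavelength (c = 299792458 m/s):
λ₀ = c/f₀ = 299792458/5.932e+19 = 5.0538176e-12 m = 5.0538 pm

Calculate Compton shift:
Δλ = λ_C(1 - cos(94°)) = 2.5956 pm

Final wavelength:
λ' = λ₀ + Δλ = 5.0538 + 2.5956 = 7.6494 pm

Final frequency:
f' = c/λ' = 299792458/7.6493786e-12 = 3.9191740e+19 Hz

Frequency shift (decrease):
Δf = f₀ - f' = 5.932e+19 - 3.9191740e+19 = 2.013e+19 Hz

(Intermediate values are shown rounded; full precision is carried through to the final answer.)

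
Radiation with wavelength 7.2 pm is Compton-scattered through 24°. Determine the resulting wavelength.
7.4098 pm

Using the Compton scattering formula:
λ' = λ + Δλ = λ + λ_C(1 - cos θ)

Given:
- Initial wavelength λ = 7.2 pm
- Scattering angle θ = 24°
- Compton wavelength λ_C ≈ 2.4263 pm

Calculate the shift:
Δλ = 2.4263 × (1 - cos(24°))
Δλ = 2.4263 × 0.0865
Δλ = 0.2098 pm

Final wavelength:
λ' = 7.2 + 0.2098 = 7.4098 pm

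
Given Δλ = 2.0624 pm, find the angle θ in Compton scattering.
81.37°

From the Compton formula Δλ = λ_C(1 - cos θ), we can solve for θ:

cos θ = 1 - Δλ/λ_C

Given:
- Δλ = 2.0624 pm
- λ_C = h/(m_e·c) ≈ 2.42631024 pm

cos θ = 1 - 2.0624/2.42631024
cos θ = 1 - 0.850015
cos θ = 0.149985

θ = arccos(0.149985)
θ = 81.37°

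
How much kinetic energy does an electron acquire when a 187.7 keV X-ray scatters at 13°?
1.7506 keV

By energy conservation: K_e = E_initial - E_final

First find the scattered photon energy:
Initial wavelength: λ = hc/E = 6.6054 pm
Compton shift: Δλ = λ_C(1 - cos(13°)) = 0.0622 pm
Final wavelength: λ' = 6.6054 + 0.0622 = 6.6676 pm
Final photon energy: E' = hc/λ' = 185.9494 keV

Electron kinetic energy:
K_e = E - E' = 187.7000 - 185.9494 = 1.7506 keV

(Intermediate values are shown rounded; full precision is carried through to the final answer.)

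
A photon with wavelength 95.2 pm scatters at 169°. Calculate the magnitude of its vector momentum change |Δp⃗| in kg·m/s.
1.3523e-23 kg·m/s

Photon momentum magnitude is p = h/λ.

Initial momentum:
p₀ = h/λ = 6.6261e-34/9.5200e-11 = 6.9602e-24 kg·m/s

After scattering:
λ' = λ + Δλ = 95.2 + 4.8080 = 100.0080 pm
p' = h/λ' = 6.6261e-34/1.0001e-10 = 6.6255e-24 kg·m/s

Momentum is a vector; the scattered photon's direction makes angle θ = 169° with the incident direction. The magnitude of the vector change Δp⃗ = p⃗₀ − p⃗' is found from the law of cosines:
|Δp⃗|² = p₀² + p'² − 2p₀p'cos θ
|Δp⃗|² = (6.9602e-24)² + (6.6255e-24)² − 2·6.9602e-24·6.6255e-24·cos(169°)
|Δp⃗| = 1.3523e-23 kg·m/s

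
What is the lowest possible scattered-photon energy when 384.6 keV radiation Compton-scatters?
153.5154 keV (at θ = 180°)

The scattered photon has minimum energy when its wavelength is maximum, i.e., when the Compton shift Δλ = λ_C(1 − cos θ) is maximum. This occurs at θ = 180° (backscattering), giving Δλ_max = 2λ_C = 4.8526 pm.

Initial wavelength: λ₀ = hc/E₀ = 3.2237 pm
Maximum final wavelength: λ'_max = λ₀ + 2λ_C = 3.2237 + 4.8526 = 8.0763 pm
Minimum final energy: E'_min = hc/λ'_max = 153.5154 keV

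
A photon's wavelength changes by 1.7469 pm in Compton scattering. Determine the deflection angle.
73.74°

From the Compton formula Δλ = λ_C(1 - cos θ), we can solve for θ:

cos θ = 1 - Δλ/λ_C

Given:
- Δλ = 1.7469 pm
- λ_C = h/(m_e·c) ≈ 2.42631024 pm

cos θ = 1 - 1.7469/2.42631024
cos θ = 1 - 0.719982
cos θ = 0.280018

θ = arccos(0.280018)
θ = 73.74°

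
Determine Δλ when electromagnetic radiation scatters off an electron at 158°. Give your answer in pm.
4.6759 pm

Using the Compton scattering formula:
Δλ = λ_C(1 - cos θ)

where λ_C = h/(m_e·c) ≈ 2.4263 pm is the Compton wavelength of an electron.

For θ = 158°:
cos(158°) = -0.9272
1 - cos(158°) = 1.9272

Δλ = 2.4263 × 1.9272
Δλ = 4.6759 pm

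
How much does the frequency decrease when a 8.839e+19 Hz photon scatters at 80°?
3.284e+19 Hz (decrease)

Convert frequency to wavelength (c = 299792458 m/s):
λ₀ = c/f₀ = 299792458/8.839e+19 = 3.3917011e-12 m = 3.3917 pm

Calculate Compton shift:
Δλ = λ_C(1 - cos(80°)) = 2.0050 pm

Final wavelength:
λ' = λ₀ + Δλ = 3.3917 + 2.0050 = 5.3967 pm

Final frequency:
f' = c/λ' = 299792458/5.3966870e-12 = 5.5551204e+19 Hz

Frequency shift (decrease):
Δf = f₀ - f' = 8.839e+19 - 5.5551204e+19 = 3.284e+19 Hz

(Intermediate values are shown rounded; full precision is carried through to the final answer.)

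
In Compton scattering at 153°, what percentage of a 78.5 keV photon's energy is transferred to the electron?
0.2251 (or 22.51%)

Calculate initial and final photon energies:

Initial: E₀ = 78.5 keV → λ₀ = 15.7942 pm
Compton shift: Δλ = 4.5882 pm
Final wavelength: λ' = 20.3823 pm
Final energy: E' = 60.8292 keV

Fractional energy loss:
(E₀ - E')/E₀ = (78.5000 - 60.8292)/78.5000
= 17.6708/78.5000
= 0.2251
= 22.51%

(Intermediate values are shown rounded; full precision is carried through to the final answer.)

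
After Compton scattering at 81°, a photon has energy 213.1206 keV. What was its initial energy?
328.8000 keV

Convert final energy to wavelength (hc ≈ 1239.842 keV·pm):
λ' = hc/E' = 1239.842 / 213.1206 = 5.8176 pm

Calculate the Compton shift:
Δλ = λ_C(1 - cos(81°))
Δλ = 2.4263 × (1 - cos(81°))
Δλ = 2.0468 pm

Initial wavelength:
λ = λ' - Δλ = 5.8176 - 2.0468 = 3.7708 pm

Initial energy:
E = hc/λ = 1239.842 / 3.7708 = 328.8000 keV

(Intermediate values are shown rounded; full precision is carried through to the final answer.)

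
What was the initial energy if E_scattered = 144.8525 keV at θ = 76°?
184.5001 keV

Convert final energy to wavelength (hc ≈ 1239.842 keV·pm):
λ' = hc/E' = 1239.842 / 144.8525 = 8.5593 pm

Calculate the Compton shift:
Δλ = λ_C(1 - cos(76°))
Δλ = 2.4263 × (1 - cos(76°))
Δλ = 1.8393 pm

Initial wavelength:
λ = λ' - Δλ = 8.5593 - 1.8393 = 6.7200 pm

Initial energy:
E = hc/λ = 1239.842 / 6.7200 = 184.5001 keV

(Intermediate values are shown rounded; full precision is carried through to the final answer.)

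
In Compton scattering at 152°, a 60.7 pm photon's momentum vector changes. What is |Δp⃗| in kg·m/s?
2.0443e-23 kg·m/s

Photon momentum magnitude is p = h/λ.

Initial momentum:
p₀ = h/λ = 6.6261e-34/6.0700e-11 = 1.0916e-23 kg·m/s

After scattering:
λ' = λ + Δλ = 60.7 + 4.5686 = 65.2686 pm
p' = h/λ' = 6.6261e-34/6.5269e-11 = 1.0152e-23 kg·m/s

Momentum is a vector; the scattered photon's direction makes angle θ = 152° with the incident direction. The magnitude of the vector change Δp⃗ = p⃗₀ − p⃗' is found from the law of cosines:
|Δp⃗|² = p₀² + p'² − 2p₀p'cos θ
|Δp⃗|² = (1.0916e-23)² + (1.0152e-23)² − 2·1.0916e-23·1.0152e-23·cos(152°)
|Δp⃗| = 2.0443e-23 kg·m/s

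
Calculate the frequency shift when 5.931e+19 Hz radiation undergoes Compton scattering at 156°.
2.840e+19 Hz (decrease)

Convert frequency to wavelength (c = 299792458 m/s):
λ₀ = c/f₀ = 299792458/5.931e+19 = 5.0546697e-12 m = 5.0547 pm

Calculate Compton shift:
Δλ = λ_C(1 - cos(156°)) = 4.6429 pm

Final wavelength:
λ' = λ₀ + Δλ = 5.0547 + 4.6429 = 9.6975 pm

Final frequency:
f' = c/λ' = 299792458/9.6975246e-12 = 3.0914328e+19 Hz

Frequency shift (decrease):
Δf = f₀ - f' = 5.931e+19 - 3.0914328e+19 = 2.840e+19 Hz

(Intermediate values are shown rounded; full precision is carried through to the final answer.)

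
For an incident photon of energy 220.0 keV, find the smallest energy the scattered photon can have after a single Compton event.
118.2123 keV (at θ = 180°)

The scattered photon has minimum energy when its wavelength is maximum, i.e., when the Compton shift Δλ = λ_C(1 − cos θ) is maximum. This occurs at θ = 180° (backscattering), giving Δλ_max = 2λ_C = 4.8526 pm.

Initial wavelength: λ₀ = hc/E₀ = 5.6356 pm
Maximum final wavelength: λ'_max = λ₀ + 2λ_C = 5.6356 + 4.8526 = 10.4883 pm
Minimum final energy: E'_min = hc/λ'_max = 118.2123 keV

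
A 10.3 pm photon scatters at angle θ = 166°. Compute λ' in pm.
15.0805 pm

Using the Compton scattering formula:
λ' = λ + Δλ = λ + λ_C(1 - cos θ)

Given:
- Initial wavelength λ = 10.3 pm
- Scattering angle θ = 166°
- Compton wavelength λ_C ≈ 2.4263 pm

Calculate the shift:
Δλ = 2.4263 × (1 - cos(166°))
Δλ = 2.4263 × 1.9703
Δλ = 4.7805 pm

Final wavelength:
λ' = 10.3 + 4.7805 = 15.0805 pm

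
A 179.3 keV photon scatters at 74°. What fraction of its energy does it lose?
0.2027 (or 20.27%)

Calculate initial and final photon energies:

Initial: E₀ = 179.3 keV → λ₀ = 6.9149 pm
Compton shift: Δλ = 1.7575 pm
Final wavelength: λ' = 8.6724 pm
Final energy: E' = 142.9636 keV

Fractional energy loss:
(E₀ - E')/E₀ = (179.3000 - 142.9636)/179.3000
= 36.3364/179.3000
= 0.2027
= 20.27%

(Intermediate values are shown rounded; full precision is carried through to the final answer.)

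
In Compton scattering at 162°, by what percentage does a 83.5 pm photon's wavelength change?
5.6693%

Calculate the Compton shift:
Δλ = λ_C(1 - cos(162°))
Δλ = 2.4263 × (1 - cos(162°))
Δλ = 2.4263 × 1.9511
Δλ = 4.7339 pm

Percentage change:
(Δλ/λ₀) × 100 = (4.7339/83.5) × 100
= 5.6693%

(Intermediate values are shown rounded; full precision is carried through to the final answer.)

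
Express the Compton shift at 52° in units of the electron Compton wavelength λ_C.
0.3843 λ_C

The Compton shift formula is:
Δλ = λ_C(1 - cos θ)

Dividing both sides by λ_C:
Δλ/λ_C = 1 - cos θ

For θ = 52°:
Δλ/λ_C = 1 - cos(52°)
Δλ/λ_C = 1 - 0.6157
Δλ/λ_C = 0.3843

This means the shift is 0.3843 × λ_C = 0.9325 pm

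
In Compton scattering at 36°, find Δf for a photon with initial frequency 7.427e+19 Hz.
7.648e+18 Hz (decrease)

Convert frequency to wavelength (c = 299792458 m/s):
λ₀ = c/f₀ = 299792458/7.427e+19 = 4.0365216e-12 m = 4.0365 pm

Calculate Compton shift:
Δλ = λ_C(1 - cos(36°)) = 0.4634 pm

Final wavelength:
λ' = λ₀ + Δλ = 4.0365 + 0.4634 = 4.4999 pm

Final frequency:
f' = c/λ' = 299792458/4.4999056e-12 = 6.6621944e+19 Hz

Frequency shift (decrease):
Δf = f₀ - f' = 7.427e+19 - 6.6621944e+19 = 7.648e+18 Hz

(Intermediate values are shown rounded; full precision is carried through to the final answer.)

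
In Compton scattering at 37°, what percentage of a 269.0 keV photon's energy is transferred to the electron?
0.0958 (or 9.58%)

Calculate initial and final photon energies:

Initial: E₀ = 269.0 keV → λ₀ = 4.6091 pm
Compton shift: Δλ = 0.4886 pm
Final wavelength: λ' = 5.0977 pm
Final energy: E' = 243.2183 keV

Fractional energy loss:
(E₀ - E')/E₀ = (269.0000 - 243.2183)/269.0000
= 25.7817/269.0000
= 0.0958
= 9.58%

(Intermediate values are shown rounded; full precision is carried through to the final answer.)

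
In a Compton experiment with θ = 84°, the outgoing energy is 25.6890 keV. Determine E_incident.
26.9000 keV

Convert final energy to wavelength (hc ≈ 1239.842 keV·pm):
λ' = hc/E' = 1239.842 / 25.6890 = 48.2635 pm

Calculate the Compton shift:
Δλ = λ_C(1 - cos(84°))
Δλ = 2.4263 × (1 - cos(84°))
Δλ = 2.1727 pm

Initial wavelength:
λ = λ' - Δλ = 48.2635 - 2.1727 = 46.0908 pm

Initial energy:
E = hc/λ = 1239.842 / 46.0908 = 26.9000 keV

(Intermediate values are shown rounded; full precision is carried through to the final answer.)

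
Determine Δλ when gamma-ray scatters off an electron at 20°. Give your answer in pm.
0.1463 pm

Using the Compton scattering formula:
Δλ = λ_C(1 - cos θ)

where λ_C = h/(m_e·c) ≈ 2.4263 pm is the Compton wavelength of an electron.

For θ = 20°:
cos(20°) = 0.9397
1 - cos(20°) = 0.0603

Δλ = 2.4263 × 0.0603
Δλ = 0.1463 pm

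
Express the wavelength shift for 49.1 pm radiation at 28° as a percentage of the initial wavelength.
0.5784%

Calculate the Compton shift:
Δλ = λ_C(1 - cos(28°))
Δλ = 2.4263 × (1 - cos(28°))
Δλ = 2.4263 × 0.1171
Δλ = 0.2840 pm

Percentage change:
(Δλ/λ₀) × 100 = (0.2840/49.1) × 100
= 0.5784%

(Intermediate values are shown rounded; full precision is carried through to the final answer.)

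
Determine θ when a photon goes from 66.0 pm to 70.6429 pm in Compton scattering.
156.00°

First find the wavelength shift:
Δλ = λ' - λ = 70.6429 - 66.0 = 4.6429 pm

Using Δλ = λ_C(1 - cos θ), with λ_C = h/(m_e·c) ≈ 2.42631024 pm:
cos θ = 1 - Δλ/λ_C
cos θ = 1 - 4.6429/2.42631024
cos θ = -0.913564

θ = arccos(-0.913564)
θ = 156.00°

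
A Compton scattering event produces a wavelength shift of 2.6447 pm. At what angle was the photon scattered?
95.16°

From the Compton formula Δλ = λ_C(1 - cos θ), we can solve for θ:

cos θ = 1 - Δλ/λ_C

Given:
- Δλ = 2.6447 pm
- λ_C = h/(m_e·c) ≈ 2.42631024 pm

cos θ = 1 - 2.6447/2.42631024
cos θ = 1 - 1.090009
cos θ = -0.090009

θ = arccos(-0.090009)
θ = 95.16°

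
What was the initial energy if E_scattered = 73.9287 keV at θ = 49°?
77.8000 keV

Convert final energy to wavelength (hc ≈ 1239.842 keV·pm):
λ' = hc/E' = 1239.842 / 73.9287 = 16.7708 pm

Calculate the Compton shift:
Δλ = λ_C(1 - cos(49°))
Δλ = 2.4263 × (1 - cos(49°))
Δλ = 0.8345 pm

Initial wavelength:
λ = λ' - Δλ = 16.7708 - 0.8345 = 15.9363 pm

Initial energy:
E = hc/λ = 1239.842 / 15.9363 = 77.8000 keV

(Intermediate values are shown rounded; full precision is carried through to the final answer.)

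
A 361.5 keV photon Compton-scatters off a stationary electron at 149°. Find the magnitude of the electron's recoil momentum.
2.6824e-22 kg·m/s

The electron is initially at rest, so by conservation of momentum:
p⃗_e = p⃗₀ − p⃗'  (incident photon momentum minus scattered photon momentum)

Photon momentum magnitudes (p = h/λ = E/c):
λ₀ = hc/E₀ = 3.4297 pm → p₀ = h/λ₀ = 1.9320e-22 kg·m/s
Δλ = λ_C(1 − cos 149°) = 4.5061 pm
λ' = 7.9358 pm → p' = h/λ' = 8.3496e-23 kg·m/s

The scattered photon makes angle θ = 149° with the incident direction, so by the law of cosines:
|p⃗_e|² = p₀² + p'² − 2p₀p'cos θ
|p⃗_e|² = (1.9320e-22)² + (8.3496e-23)² − 2·1.9320e-22·8.3496e-23·cos(149°)
|p⃗_e| = 2.6824e-22 kg·m/s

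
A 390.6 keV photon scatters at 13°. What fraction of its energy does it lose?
0.0192 (or 1.92%)

Calculate initial and final photon energies:

Initial: E₀ = 390.6 keV → λ₀ = 3.1742 pm
Compton shift: Δλ = 0.0622 pm
Final wavelength: λ' = 3.2364 pm
Final energy: E' = 383.0947 keV

Fractional energy loss:
(E₀ - E')/E₀ = (390.6000 - 383.0947)/390.6000
= 7.5053/390.6000
= 0.0192
= 1.92%

(Intermediate values are shown rounded; full precision is carried through to the final answer.)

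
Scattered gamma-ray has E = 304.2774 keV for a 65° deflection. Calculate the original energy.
463.7000 keV

Convert final energy to wavelength (hc ≈ 1239.842 keV·pm):
λ' = hc/E' = 1239.842 / 304.2774 = 4.0747 pm

Calculate the Compton shift:
Δλ = λ_C(1 - cos(65°))
Δλ = 2.4263 × (1 - cos(65°))
Δλ = 1.4009 pm

Initial wavelength:
λ = λ' - Δλ = 4.0747 - 1.4009 = 2.6738 pm

Initial energy:
E = hc/λ = 1239.842 / 2.6738 = 463.7000 keV

(Intermediate values are shown rounded; full precision is carried through to the final answer.)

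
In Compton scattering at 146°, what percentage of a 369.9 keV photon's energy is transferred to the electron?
0.5697 (or 56.97%)

Calculate initial and final photon energies:

Initial: E₀ = 369.9 keV → λ₀ = 3.3518 pm
Compton shift: Δλ = 4.4378 pm
Final wavelength: λ' = 7.7896 pm
Final energy: E' = 159.1654 keV

Fractional energy loss:
(E₀ - E')/E₀ = (369.9000 - 159.1654)/369.9000
= 210.7346/369.9000
= 0.5697
= 56.97%

(Intermediate values are shown rounded; full precision is carried through to the final answer.)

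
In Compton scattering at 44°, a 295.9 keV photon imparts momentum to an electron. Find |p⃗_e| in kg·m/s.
1.1209e-22 kg·m/s

The electron is initially at rest, so by conservation of momentum:
p⃗_e = p⃗₀ − p⃗'  (incident photon momentum minus scattered photon momentum)

Photon momentum magnitudes (p = h/λ = E/c):
λ₀ = hc/E₀ = 4.1901 pm → p₀ = h/λ₀ = 1.5814e-22 kg·m/s
Δλ = λ_C(1 − cos 44°) = 0.6810 pm
λ' = 4.8710 pm → p' = h/λ' = 1.3603e-22 kg·m/s

The scattered photon makes angle θ = 44° with the incident direction, so by the law of cosines:
|p⃗_e|² = p₀² + p'² − 2p₀p'cos θ
|p⃗_e|² = (1.5814e-22)² + (1.3603e-22)² − 2·1.5814e-22·1.3603e-22·cos(44°)
|p⃗_e| = 1.1209e-22 kg·m/s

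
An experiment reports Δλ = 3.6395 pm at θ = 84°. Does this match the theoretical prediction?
No, inconsistent

Calculate the expected shift for θ = 84°:

Δλ_expected = λ_C(1 - cos(84°))
Δλ_expected = 2.4263 × (1 - cos(84°))
Δλ_expected = 2.4263 × 0.8955
Δλ_expected = 2.1727 pm

Given shift: 3.6395 pm
Expected shift: 2.1727 pm
Difference: 1.4668 pm

The values do not match. The given shift corresponds to θ ≈ 120.0°, not 84°.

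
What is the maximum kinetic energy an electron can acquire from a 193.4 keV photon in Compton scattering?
83.3228 keV

Maximum energy transfer occurs at θ = 180° (backscattering).

Initial photon: E₀ = 193.4 keV → λ₀ = 6.4108 pm

Maximum Compton shift (at 180°):
Δλ_max = 2λ_C = 2 × 2.4263 = 4.8526 pm

Final wavelength:
λ' = 6.4108 + 4.8526 = 11.2634 pm

Minimum photon energy (maximum energy to electron):
E'_min = hc/λ' = 110.0772 keV

Maximum electron kinetic energy:
K_max = E₀ - E'_min = 193.4000 - 110.0772 = 83.3228 keV

(Intermediate values are shown rounded; full precision is carried through to the final answer.)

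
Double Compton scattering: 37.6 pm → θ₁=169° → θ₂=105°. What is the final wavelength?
45.4623 pm

Apply Compton shift twice:

First scattering at θ₁ = 169°:
Δλ₁ = λ_C(1 - cos(169°))
Δλ₁ = 2.4263 × 1.9816
Δλ₁ = 4.8080 pm

After first scattering:
λ₁ = 37.6 + 4.8080 = 42.4080 pm

Second scattering at θ₂ = 105°:
Δλ₂ = λ_C(1 - cos(105°))
Δλ₂ = 2.4263 × 1.2588
Δλ₂ = 3.0543 pm

Final wavelength:
λ₂ = 42.4080 + 3.0543 = 45.4623 pm

Total shift: Δλ_total = 4.8080 + 3.0543 = 7.8623 pm

(Intermediate values are shown rounded; full precision is carried through to the final answer.)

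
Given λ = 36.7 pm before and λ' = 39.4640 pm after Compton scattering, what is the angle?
98.00°

First find the wavelength shift:
Δλ = λ' - λ = 39.4640 - 36.7 = 2.7640 pm

Using Δλ = λ_C(1 - cos θ), with λ_C = h/(m_e·c) ≈ 2.42631024 pm:
cos θ = 1 - Δλ/λ_C
cos θ = 1 - 2.7640/2.42631024
cos θ = -0.139178

θ = arccos(-0.139178)
θ = 98.00°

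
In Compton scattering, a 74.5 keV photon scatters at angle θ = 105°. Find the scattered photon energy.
62.9475 keV

First convert energy to wavelength:
λ = hc/E, with hc ≈ 1239.842 keV·pm (i.e. 1239.842 eV·nm)

For E = 74.5 keV = 74500 eV:
λ = 1239.842 keV·pm / 74.5 keV
λ = 16.6422 pm

Calculate the Compton shift:
Δλ = λ_C(1 - cos(105°)) = 2.4263 × 1.2588
Δλ = 3.0543 pm

Final wavelength:
λ' = 16.6422 + 3.0543 = 19.6965 pm

Final energy:
E' = hc/λ' = 1239.842 / 19.6965 = 62.9475 keV

(Intermediate values are shown rounded; full precision is carried through to the final answer.)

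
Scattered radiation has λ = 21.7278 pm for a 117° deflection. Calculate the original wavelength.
18.2000 pm

From λ' = λ + Δλ, we have λ = λ' - Δλ

First calculate the Compton shift:
Δλ = λ_C(1 - cos θ)
Δλ = 2.4263 × (1 - cos(117°))
Δλ = 2.4263 × 1.4540
Δλ = 3.5278 pm

Initial wavelength:
λ = λ' - Δλ
λ = 21.7278 - 3.5278
λ = 18.2000 pm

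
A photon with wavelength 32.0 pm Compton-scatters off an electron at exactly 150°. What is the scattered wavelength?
36.5276 pm

Using the Compton formula: λ' = λ + λ_C(1 − cos θ)

For θ = 150°, cos θ = -√3/2 (exact) ≈ -0.8660, so:
1 − cos 150° = 1 − (-√3/2) ≈ 1.8660

Δλ = λ_C × 1.8660 = 2.4263 × 1.8660 = 4.5276 pm

λ' = 32.0 + 4.5276 = 36.5276 pm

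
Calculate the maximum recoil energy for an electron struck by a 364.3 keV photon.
214.1249 keV

Maximum energy transfer occurs at θ = 180° (backscattering).

Initial photon: E₀ = 364.3 keV → λ₀ = 3.4034 pm

Maximum Compton shift (at 180°):
Δλ_max = 2λ_C = 2 × 2.4263 = 4.8526 pm

Final wavelength:
λ' = 3.4034 + 4.8526 = 8.2560 pm

Minimum photon energy (maximum energy to electron):
E'_min = hc/λ' = 150.1751 keV

Maximum electron kinetic energy:
K_max = E₀ - E'_min = 364.3000 - 150.1751 = 214.1249 keV

(Intermediate values are shown rounded; full precision is carried through to the final answer.)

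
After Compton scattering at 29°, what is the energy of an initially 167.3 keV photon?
160.7033 keV

First convert energy to wavelength:
λ = hc/E, with hc ≈ 1239.842 keV·pm (i.e. 1239.842 eV·nm)

For E = 167.3 keV = 167300 eV:
λ = 1239.842 keV·pm / 167.3 keV
λ = 7.4109 pm

Calculate the Compton shift:
Δλ = λ_C(1 - cos(29°)) = 2.4263 × 0.1254
Δλ = 0.3042 pm

Final wavelength:
λ' = 7.4109 + 0.3042 = 7.7151 pm

Final energy:
E' = hc/λ' = 1239.842 / 7.7151 = 160.7033 keV

(Intermediate values are shown rounded; full precision is carried through to the final answer.)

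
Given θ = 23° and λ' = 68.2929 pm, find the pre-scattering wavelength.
68.1000 pm

From λ' = λ + Δλ, we have λ = λ' - Δλ

First calculate the Compton shift:
Δλ = λ_C(1 - cos θ)
Δλ = 2.4263 × (1 - cos(23°))
Δλ = 2.4263 × 0.0795
Δλ = 0.1929 pm

Initial wavelength:
λ = λ' - Δλ
λ = 68.2929 - 0.1929
λ = 68.1000 pm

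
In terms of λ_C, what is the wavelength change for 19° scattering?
0.0545 λ_C

The Compton shift formula is:
Δλ = λ_C(1 - cos θ)

Dividing both sides by λ_C:
Δλ/λ_C = 1 - cos θ

For θ = 19°:
Δλ/λ_C = 1 - cos(19°)
Δλ/λ_C = 1 - 0.9455
Δλ/λ_C = 0.0545

This means the shift is 0.0545 × λ_C = 0.1322 pm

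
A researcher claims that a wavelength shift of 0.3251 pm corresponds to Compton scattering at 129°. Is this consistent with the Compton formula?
No, inconsistent

Calculate the expected shift for θ = 129°:

Δλ_expected = λ_C(1 - cos(129°))
Δλ_expected = 2.4263 × (1 - cos(129°))
Δλ_expected = 2.4263 × 1.6293
Δλ_expected = 3.9532 pm

Given shift: 0.3251 pm
Expected shift: 3.9532 pm
Difference: 3.6282 pm

The values do not match. The given shift corresponds to θ ≈ 30.0°, not 129°.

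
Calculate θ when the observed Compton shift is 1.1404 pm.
58.00°

From the Compton formula Δλ = λ_C(1 - cos θ), we can solve for θ:

cos θ = 1 - Δλ/λ_C

Given:
- Δλ = 1.1404 pm
- λ_C = h/(m_e·c) ≈ 2.42631024 pm

cos θ = 1 - 1.1404/2.42631024
cos θ = 1 - 0.470014
cos θ = 0.529986

θ = arccos(0.529986)
θ = 58.00°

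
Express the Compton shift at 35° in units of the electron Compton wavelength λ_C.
0.1808 λ_C

The Compton shift formula is:
Δλ = λ_C(1 - cos θ)

Dividing both sides by λ_C:
Δλ/λ_C = 1 - cos θ

For θ = 35°:
Δλ/λ_C = 1 - cos(35°)
Δλ/λ_C = 1 - 0.8192
Δλ/λ_C = 0.1808

This means the shift is 0.1808 × λ_C = 0.4388 pm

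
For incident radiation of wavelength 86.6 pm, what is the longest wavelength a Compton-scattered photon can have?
91.4526 pm (at θ = 180°)

The Compton shift is Δλ = λ_C(1 − cos θ).

Since cos θ ranges from −1 to 1, the factor (1 − cos θ) ranges from 0 to 2; the maximum shift occurs at θ = 180° (backscattering):
Δλ_max = 2λ_C = 2 × 2.4263 pm = 4.8526 pm

Maximum scattered wavelength:
λ'_max = λ₀ + Δλ_max = 86.6 + 4.8526 = 91.4526 pm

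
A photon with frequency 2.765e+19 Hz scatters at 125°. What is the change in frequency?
7.201e+18 Hz (decrease)

Convert frequency to wavelength (c = 299792458 m/s):
λ₀ = c/f₀ = 299792458/2.765e+19 = 1.0842404e-11 m = 10.8424 pm

Calculate Compton shift:
Δλ = λ_C(1 - cos(125°)) = 3.8180 pm

Final wavelength:
λ' = λ₀ + Δλ = 10.8424 + 3.8180 = 14.6604 pm

Final frequency:
f' = c/λ' = 299792458/1.4660388e-11 = 2.0449149e+19 Hz

Frequency shift (decrease):
Δf = f₀ - f' = 2.765e+19 - 2.0449149e+19 = 7.201e+18 Hz

(Intermediate values are shown rounded; full precision is carried through to the final answer.)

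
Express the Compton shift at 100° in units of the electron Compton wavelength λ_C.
1.1736 λ_C

The Compton shift formula is:
Δλ = λ_C(1 - cos θ)

Dividing both sides by λ_C:
Δλ/λ_C = 1 - cos θ

For θ = 100°:
Δλ/λ_C = 1 - cos(100°)
Δλ/λ_C = 1 - -0.1736
Δλ/λ_C = 1.1736

This means the shift is 1.1736 × λ_C = 2.8476 pm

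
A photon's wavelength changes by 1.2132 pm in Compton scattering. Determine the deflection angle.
60.00°

From the Compton formula Δλ = λ_C(1 - cos θ), we can solve for θ:

cos θ = 1 - Δλ/λ_C

Given:
- Δλ = 1.2132 pm
- λ_C = h/(m_e·c) ≈ 2.42631024 pm

cos θ = 1 - 1.2132/2.42631024
cos θ = 1 - 0.500018
cos θ = 0.499982

θ = arccos(0.499982)
θ = 60.00°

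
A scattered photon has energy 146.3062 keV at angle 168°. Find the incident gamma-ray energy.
337.3999 keV

Convert final energy to wavelength (hc ≈ 1239.842 keV·pm):
λ' = hc/E' = 1239.842 / 146.3062 = 8.4743 pm

Calculate the Compton shift:
Δλ = λ_C(1 - cos(168°))
Δλ = 2.4263 × (1 - cos(168°))
Δλ = 4.7996 pm

Initial wavelength:
λ = λ' - Δλ = 8.4743 - 4.7996 = 3.6747 pm

Initial energy:
E = hc/λ = 1239.842 / 3.6747 = 337.3999 keV

(Intermediate values are shown rounded; full precision is carried through to the final answer.)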